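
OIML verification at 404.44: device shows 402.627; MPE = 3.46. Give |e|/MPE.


e = indication - reference = 402.627 - 404.44 = -1.8130
|e| = 1.8130
ratio = |e| / MPE = 1.8130 / 3.46
ratio = 0.5240

0.5240


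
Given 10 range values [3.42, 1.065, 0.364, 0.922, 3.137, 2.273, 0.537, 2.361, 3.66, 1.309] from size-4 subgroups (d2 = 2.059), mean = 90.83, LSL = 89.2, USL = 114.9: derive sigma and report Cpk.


R_bar = (3.42 + 1.065 + 0.364 + 0.922 + 3.137 + 2.273 + 0.537 + 2.361 + 3.66 + 1.309) / 10 = 1.9048
sigma = R_bar / d2 = 1.9048 / 2.059 = 0.92510928
Cp = (USL - LSL)/(6*sigma) = (114.9 - 89.2)/(6*0.92510928) = 4.6301
Cpu = (114.9 - 90.83)/(3*0.92510928) = 8.6728
Cpl = (90.83 - 89.2)/(3*0.92510928) = 0.5873
Cpk = min(Cpu, Cpl) = 0.5873

0.5873


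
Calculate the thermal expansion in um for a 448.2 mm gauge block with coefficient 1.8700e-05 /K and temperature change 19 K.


dL = L * alpha * dT
= 448.2 * 1.8700e-05 * 19
= 0.1592455 mm
dL_um = 0.1592455 * 1000 = 159.2455 um

159.2455


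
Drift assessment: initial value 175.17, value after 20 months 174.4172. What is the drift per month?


rate = (v2 - v1) / months
= (174.4172 - 175.17) / 20
= -0.7528 / 20
= -0.0376

-0.0376


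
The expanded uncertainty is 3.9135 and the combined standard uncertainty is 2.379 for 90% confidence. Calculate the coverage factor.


k = U / uc
k = 3.9135 / 2.379
k = 1.645

1.645


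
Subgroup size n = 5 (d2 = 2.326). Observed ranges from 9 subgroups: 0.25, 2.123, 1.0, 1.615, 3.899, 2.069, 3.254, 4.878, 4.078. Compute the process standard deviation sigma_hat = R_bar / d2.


R_bar = (0.25 + 2.123 + 1.0 + 1.615 + 3.899 + 2.069 + 3.254 + 4.878 + 4.078) / 9
R_bar = 23.166 / 9 = 2.574
sigma_hat = R_bar / d2 = 2.574 / 2.326 = 1.1066

1.1066


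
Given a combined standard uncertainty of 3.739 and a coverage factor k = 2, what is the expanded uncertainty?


U = k * uc
U = 2 * 3.739
U = 7.4780

7.4780


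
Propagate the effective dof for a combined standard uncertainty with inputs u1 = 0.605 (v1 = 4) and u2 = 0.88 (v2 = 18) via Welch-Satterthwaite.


uc = sqrt(u1^2 + u2^2) = sqrt(0.605^2 + 0.88^2) = 1.0679068
v_eff = uc^4 / (u1^4/v1 + u2^4/v2)
= 1.0679068^4 / (0.605^4/4 + 0.88^4/18)
= 1.300569 / 0.066809984
v_eff = 19.4667

19.4667


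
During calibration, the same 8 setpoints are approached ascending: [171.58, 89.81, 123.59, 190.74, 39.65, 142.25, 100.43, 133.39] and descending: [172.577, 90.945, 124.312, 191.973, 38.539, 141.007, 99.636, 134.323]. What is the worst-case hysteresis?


|171.58 - 172.577| = 0.9970
|89.81 - 90.945| = 1.1350
|123.59 - 124.312| = 0.7220
|190.74 - 191.973| = 1.2330
|39.65 - 38.539| = 1.1110
|142.25 - 141.007| = 1.2430
|100.43 - 99.636| = 0.7940
|133.39 - 134.323| = 0.9330
hysteresis = max(diffs) = 1.2430

1.2430


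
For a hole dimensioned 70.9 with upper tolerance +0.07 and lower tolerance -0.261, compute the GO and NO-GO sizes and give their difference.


GO = nominal - lower_tol (smallest hole = maximum material condition)
GO = 70.9 - 0.261 = 70.639
NO-GO = nominal + upper_tol (largest hole = least material condition)
NO-GO = 70.9 + 0.07 = 70.97
spread = NO-GO - GO = 70.97 - 70.639 = 0.3310

0.3310


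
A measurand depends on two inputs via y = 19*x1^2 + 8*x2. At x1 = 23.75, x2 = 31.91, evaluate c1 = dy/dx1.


y = 19*x1^2 + 8*x2
dy/dx1 = 2*19*x1
Evaluate at x1 = 23.75: c1 = 38 * 23.75
c1 = 902.5000

902.5000


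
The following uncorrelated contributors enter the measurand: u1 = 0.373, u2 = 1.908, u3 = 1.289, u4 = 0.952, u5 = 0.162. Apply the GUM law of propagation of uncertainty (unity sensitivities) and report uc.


uc = sqrt(0.373^2 + 1.908^2 + 1.289^2 + 0.952^2 + 0.162^2)
uc = sqrt(6.373662)
uc = 2.5246

2.5246


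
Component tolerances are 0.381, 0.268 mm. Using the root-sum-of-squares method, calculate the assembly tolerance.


RSS = sqrt(0.381^2 + 0.268^2)
= sqrt(0.216985)
= 0.4658

0.4658


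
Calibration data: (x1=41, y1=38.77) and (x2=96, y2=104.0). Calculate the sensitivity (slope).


slope = (y2 - y1) / (x2 - x1)
= (104.0 - 38.77) / (96 - 41)
= 65.2300 / 55
= 1.1860

1.1860


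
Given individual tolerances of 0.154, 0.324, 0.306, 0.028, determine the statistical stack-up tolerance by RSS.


RSS = sqrt(0.154^2 + 0.324^2 + 0.306^2 + 0.028^2)
= sqrt(0.223112)
= 0.4723

0.4723


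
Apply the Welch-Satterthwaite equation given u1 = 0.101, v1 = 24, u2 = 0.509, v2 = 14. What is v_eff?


uc = sqrt(u1^2 + u2^2) = sqrt(0.101^2 + 0.509^2) = 0.51892389
v_eff = uc^4 / (u1^4/v1 + u2^4/v2)
= 0.51892389^4 / (0.101^4/24 + 0.509^4/14)
= 0.072512797 / 0.0047988333
v_eff = 15.1105

15.1105


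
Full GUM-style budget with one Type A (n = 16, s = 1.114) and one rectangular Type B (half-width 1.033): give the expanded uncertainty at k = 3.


u_A = s / sqrt(n) = 1.114 / sqrt(16) = 0.2785
u_B = half_width / sqrt(3) = 1.033 / sqrt(3) = 0.59640283
uc = sqrt(u_A^2 + u_B^2) = sqrt(0.2785^2 + 0.59640283^2) = 0.65822381
U = k * uc = 3 * 0.65822381
U = 1.9747

1.9747


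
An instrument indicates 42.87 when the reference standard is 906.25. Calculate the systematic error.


Systematic error = measured - true
= 42.87 - 906.25
= -863.3800

-863.3800


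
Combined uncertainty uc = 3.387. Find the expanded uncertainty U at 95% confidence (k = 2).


U = k * uc
U = 2 * 3.387
U = 6.7740

6.7740


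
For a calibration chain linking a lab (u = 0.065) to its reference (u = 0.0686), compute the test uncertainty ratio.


TUR = u_lab / u_ref
= 0.065 / 0.0686
= 0.9475

0.9475


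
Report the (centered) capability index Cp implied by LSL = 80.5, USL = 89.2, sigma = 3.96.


Cp = (USL - LSL) / (6 * sigma)
= (89.2 - 80.5) / (6 * 3.96)
= 8.7000 / 23.7600
= 0.3662

0.3662


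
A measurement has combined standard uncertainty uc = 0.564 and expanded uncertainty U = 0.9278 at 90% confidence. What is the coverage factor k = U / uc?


k = U / uc
k = 0.9278 / 0.564
k = 1.645

1.645


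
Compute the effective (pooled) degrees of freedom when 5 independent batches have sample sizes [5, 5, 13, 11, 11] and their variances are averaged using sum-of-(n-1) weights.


nu = sum_i (n_i - 1)
nu = ((5 - 1) + (5 - 1) + (13 - 1) + (11 - 1) + (11 - 1))
nu = 4 + 4 + 12 + 10 + 10
nu = 40

40


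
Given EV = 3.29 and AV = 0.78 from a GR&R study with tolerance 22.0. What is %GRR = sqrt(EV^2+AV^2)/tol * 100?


GRR = sqrt(EV^2 + AV^2) = sqrt(3.29^2 + 0.78^2) = 3.381198
%GRR = GRR / tol * 100 = 3.381198 / 22.0 * 100
%GRR = 15.3691

15.3691


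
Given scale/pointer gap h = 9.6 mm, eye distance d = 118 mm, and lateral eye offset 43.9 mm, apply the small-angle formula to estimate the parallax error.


error = h * offset / d
= 9.6 * 43.9 / 118
= 3.5715

3.5715


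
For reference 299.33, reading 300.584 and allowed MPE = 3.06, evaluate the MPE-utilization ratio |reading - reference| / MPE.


e = indication - reference = 300.584 - 299.33 = 1.2540
|e| = 1.2540
ratio = |e| / MPE = 1.2540 / 3.06
ratio = 0.4098

0.4098


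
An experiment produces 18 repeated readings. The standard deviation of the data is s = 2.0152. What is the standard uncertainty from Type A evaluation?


u_A = s / sqrt(n)
u_A = 2.0152 / sqrt(18)
u_A = 2.0152 / 4.2426407
u_A = 0.4750

0.4750


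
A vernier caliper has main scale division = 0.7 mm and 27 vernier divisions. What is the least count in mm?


LC = MSD / n_div
= 0.7 / 27
= 0.0259

0.0259


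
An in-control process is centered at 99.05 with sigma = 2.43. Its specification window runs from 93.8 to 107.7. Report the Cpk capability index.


Cpu = (USL - mean) / (3*sigma) = (107.7 - 99.05) / (3*2.43) = 1.1866
Cpl = (mean - LSL) / (3*sigma) = (99.05 - 93.8) / (3*2.43) = 0.7202
Cpk = min(Cpu, Cpl) = 0.7202

0.7202


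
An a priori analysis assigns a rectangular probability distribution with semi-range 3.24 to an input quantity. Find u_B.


u_B = half_width / sqrt(3)
u_B = 3.24 / 1.7320508
u_B = 1.8706

1.8706


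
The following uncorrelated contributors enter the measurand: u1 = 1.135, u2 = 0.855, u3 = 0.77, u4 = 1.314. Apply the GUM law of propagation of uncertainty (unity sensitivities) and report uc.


uc = sqrt(1.135^2 + 0.855^2 + 0.77^2 + 1.314^2)
uc = sqrt(4.338746)
uc = 2.0830

2.0830


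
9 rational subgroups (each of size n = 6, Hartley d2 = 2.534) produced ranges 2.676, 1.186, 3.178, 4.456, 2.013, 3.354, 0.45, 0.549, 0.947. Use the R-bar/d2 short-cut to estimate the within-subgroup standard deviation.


R_bar = (2.676 + 1.186 + 3.178 + 4.456 + 2.013 + 3.354 + 0.45 + 0.549 + 0.947) / 9
R_bar = 18.809 / 9 = 2.0898889
sigma_hat = R_bar / d2 = 2.0898889 / 2.534 = 0.8247

0.8247


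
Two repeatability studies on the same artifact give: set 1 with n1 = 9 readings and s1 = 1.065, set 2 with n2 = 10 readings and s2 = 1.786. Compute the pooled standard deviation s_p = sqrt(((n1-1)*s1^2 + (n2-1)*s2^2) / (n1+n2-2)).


s_p = sqrt(((n1-1)*s1^2 + (n2-1)*s2^2) / (n1+n2-2))
numerator = (9-1)*1.065^2 + (10-1)*1.786^2 = 9.0738 + 28.708164 = 37.781964
denominator = 9 + 10 - 2 = 17
s_p^2 = 37.781964 / 17 = 2.2224685
s_p = sqrt(2.2224685) = 1.4908

1.4908


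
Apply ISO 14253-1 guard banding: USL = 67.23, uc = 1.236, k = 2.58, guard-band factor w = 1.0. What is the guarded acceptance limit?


U = k * uc = 2.58 * 1.236 = 3.18888
guard band g = w * U = 1.0 * 3.18888 = 3.18888
AL = USL - g = 67.23 - 3.18888
AL = 64.0411

64.0411


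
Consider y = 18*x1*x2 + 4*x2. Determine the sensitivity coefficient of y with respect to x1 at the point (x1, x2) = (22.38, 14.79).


y = 18*x1*x2 + 4*x2
dy/dx1 = 18*x2
Evaluate at x2 = 14.79: c1 = 18 * 14.79
c1 = 266.2200

266.2200


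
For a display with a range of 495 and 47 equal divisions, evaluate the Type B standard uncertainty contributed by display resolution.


resolution = range / divisions
resolution = 495 / 47 = 10.531915
u_res = resolution / (2*sqrt(3))
u_res = 10.531915 / 3.4641016
u_res = 3.0403

3.0403


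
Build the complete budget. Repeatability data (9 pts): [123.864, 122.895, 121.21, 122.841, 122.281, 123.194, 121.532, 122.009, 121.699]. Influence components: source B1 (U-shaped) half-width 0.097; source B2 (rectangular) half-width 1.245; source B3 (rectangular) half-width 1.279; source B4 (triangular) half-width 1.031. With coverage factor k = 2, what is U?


mean = (123.864 + 122.895 + 121.21 + 122.841 + 122.281 + 123.194 + 121.532 + 122.009 + 121.699) / 9 = 122.3916667
s = sqrt(sum((x - mean)^2)/(n-1)) = 0.86894908
u_A = s / sqrt(n) = 0.86894908 / sqrt(9) = 0.28964969
u_B1 = 0.097 / sqrt(2) = 0.068589358
u_B2 = 1.245 / sqrt(3) = 0.71880109
u_B3 = 1.279 / sqrt(3) = 0.73843099
u_B4 = 1.031 / sqrt(6) = 0.42090399
uc = sqrt(0.28964969^2 + 0.068589358^2 + 0.71880109^2 + 0.73843099^2 + 0.42090399^2) = 1.152266
U = k * uc = 2 * 1.152266
U = 2.3045

2.3045


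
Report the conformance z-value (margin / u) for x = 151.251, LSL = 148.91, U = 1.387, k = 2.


u = U / k = 1.387 / 2 = 0.6935
margin = |LSL - x| = |148.91 - 151.251| = 2.341
z = margin / u = 2.341 / 0.6935
z = 3.3756

3.3756


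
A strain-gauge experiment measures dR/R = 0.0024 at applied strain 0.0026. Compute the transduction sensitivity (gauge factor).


GF = (dR/R) / epsilon
= 0.0024 / 0.0026
= 0.9231

0.9231


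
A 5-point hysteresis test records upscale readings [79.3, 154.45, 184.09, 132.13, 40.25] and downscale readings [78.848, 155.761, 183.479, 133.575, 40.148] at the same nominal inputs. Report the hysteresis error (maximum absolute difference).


|79.3 - 78.848| = 0.4520
|154.45 - 155.761| = 1.3110
|184.09 - 183.479| = 0.6110
|132.13 - 133.575| = 1.4450
|40.25 - 40.148| = 0.1020
hysteresis = max(diffs) = 1.4450

1.4450


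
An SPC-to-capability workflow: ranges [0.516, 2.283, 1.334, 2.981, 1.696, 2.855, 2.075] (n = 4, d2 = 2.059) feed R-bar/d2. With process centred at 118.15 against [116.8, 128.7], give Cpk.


R_bar = (0.516 + 2.283 + 1.334 + 2.981 + 1.696 + 2.855 + 2.075) / 7 = 1.9628571
sigma = R_bar / d2 = 1.9628571 / 2.059 = 0.95330602
Cp = (USL - LSL)/(6*sigma) = (128.7 - 116.8)/(6*0.95330602) = 2.0805
Cpu = (128.7 - 118.15)/(3*0.95330602) = 3.6889
Cpl = (118.15 - 116.8)/(3*0.95330602) = 0.4720
Cpk = min(Cpu, Cpl) = 0.4720

0.4720


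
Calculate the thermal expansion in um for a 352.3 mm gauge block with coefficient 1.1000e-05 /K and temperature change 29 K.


dL = L * alpha * dT
= 352.3 * 1.1000e-05 * 29
= 0.1123837 mm
dL_um = 0.1123837 * 1000 = 112.3837 um

112.3837


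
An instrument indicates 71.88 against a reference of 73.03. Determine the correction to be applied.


Correction = standard - reading
= 73.03 - 71.88
= 1.1500

1.1500


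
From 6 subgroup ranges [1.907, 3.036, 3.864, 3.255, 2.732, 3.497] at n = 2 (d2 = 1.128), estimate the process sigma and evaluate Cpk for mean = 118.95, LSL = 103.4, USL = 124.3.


R_bar = (1.907 + 3.036 + 3.864 + 3.255 + 2.732 + 3.497) / 6 = 3.0485
sigma = R_bar / d2 = 3.0485 / 1.128 = 2.7025709
Cp = (USL - LSL)/(6*sigma) = (124.3 - 103.4)/(6*2.7025709) = 1.2889
Cpu = (124.3 - 118.95)/(3*2.7025709) = 0.6599
Cpl = (118.95 - 103.4)/(3*2.7025709) = 1.9179
Cpk = min(Cpu, Cpl) = 0.6599

0.6599


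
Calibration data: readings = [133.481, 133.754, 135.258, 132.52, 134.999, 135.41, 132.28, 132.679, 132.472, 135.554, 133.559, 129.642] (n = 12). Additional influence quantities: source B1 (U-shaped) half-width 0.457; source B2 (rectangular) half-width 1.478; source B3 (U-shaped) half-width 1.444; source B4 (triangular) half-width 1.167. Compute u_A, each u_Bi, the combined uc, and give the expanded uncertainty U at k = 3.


mean = (133.481 + 133.754 + 135.258 + 132.52 + 134.999 + 135.41 + 132.28 + 132.679 + 132.472 + 135.554 + 133.559 + 129.642) / 12 = 133.4673333
s = sqrt(sum((x - mean)^2)/(n-1)) = 1.7142166
u_A = s / sqrt(n) = 1.7142166 / sqrt(12) = 0.49485171
u_B1 = 0.457 / sqrt(2) = 0.3231478
u_B2 = 1.478 / sqrt(3) = 0.8533237
u_B3 = 1.444 / sqrt(2) = 1.0210622
u_B4 = 1.167 / sqrt(6) = 0.47642575
uc = sqrt(0.49485171^2 + 0.3231478^2 + 0.8533237^2 + 1.0210622^2 + 0.47642575^2) = 1.5319966
U = k * uc = 3 * 1.5319966
U = 4.5960

4.5960


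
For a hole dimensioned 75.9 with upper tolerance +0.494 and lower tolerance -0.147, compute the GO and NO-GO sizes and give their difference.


GO = nominal - lower_tol (smallest hole = maximum material condition)
GO = 75.9 - 0.147 = 75.753
NO-GO = nominal + upper_tol (largest hole = least material condition)
NO-GO = 75.9 + 0.494 = 76.394
spread = NO-GO - GO = 76.394 - 75.753 = 0.6410

0.6410


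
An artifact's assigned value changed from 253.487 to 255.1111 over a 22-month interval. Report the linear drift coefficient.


rate = (v2 - v1) / months
= (255.1111 - 253.487) / 22
= 1.6241 / 22
= 0.0738

0.0738


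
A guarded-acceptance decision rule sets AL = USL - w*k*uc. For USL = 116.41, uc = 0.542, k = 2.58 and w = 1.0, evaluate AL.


U = k * uc = 2.58 * 0.542 = 1.39836
guard band g = w * U = 1.0 * 1.39836 = 1.39836
AL = USL - g = 116.41 - 1.39836
AL = 115.0116

115.0116


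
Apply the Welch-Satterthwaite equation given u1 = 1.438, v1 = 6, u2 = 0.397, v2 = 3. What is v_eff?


uc = sqrt(u1^2 + u2^2) = sqrt(1.438^2 + 0.397^2) = 1.4917952
v_eff = uc^4 / (u1^4/v1 + u2^4/v2)
= 1.4917952^4 / (1.438^4/6 + 0.397^4/3)
= 4.9526407 / 0.72094333
v_eff = 6.8697

6.8697


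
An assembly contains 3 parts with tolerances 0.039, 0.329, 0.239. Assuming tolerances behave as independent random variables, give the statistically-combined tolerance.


RSS = sqrt(0.039^2 + 0.329^2 + 0.239^2)
= sqrt(0.166883)
= 0.4085

0.4085


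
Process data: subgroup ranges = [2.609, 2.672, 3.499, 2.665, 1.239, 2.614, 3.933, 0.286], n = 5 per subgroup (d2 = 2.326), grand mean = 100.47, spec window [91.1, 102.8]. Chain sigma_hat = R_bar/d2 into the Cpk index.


R_bar = (2.609 + 2.672 + 3.499 + 2.665 + 1.239 + 2.614 + 3.933 + 0.286) / 8 = 2.439625
sigma = R_bar / d2 = 2.439625 / 2.326 = 1.04885
Cp = (USL - LSL)/(6*sigma) = (102.8 - 91.1)/(6*1.04885) = 1.8592
Cpu = (102.8 - 100.47)/(3*1.04885) = 0.7405
Cpl = (100.47 - 91.1)/(3*1.04885) = 2.9779
Cpk = min(Cpu, Cpl) = 0.7405

0.7405


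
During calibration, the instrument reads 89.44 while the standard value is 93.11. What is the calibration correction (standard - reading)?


Correction = standard - reading
= 93.11 - 89.44
= 3.6700

3.6700


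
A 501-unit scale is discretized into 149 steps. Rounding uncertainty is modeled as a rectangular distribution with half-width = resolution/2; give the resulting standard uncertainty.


resolution = range / divisions
resolution = 501 / 149 = 3.3624161
u_res = resolution / (2*sqrt(3))
u_res = 3.3624161 / 3.4641016
u_res = 0.9706

0.9706


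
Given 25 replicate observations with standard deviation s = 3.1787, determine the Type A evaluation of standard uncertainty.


u_A = s / sqrt(n)
u_A = 3.1787 / sqrt(25)
u_A = 3.1787 / 5
u_A = 0.6357

0.6357


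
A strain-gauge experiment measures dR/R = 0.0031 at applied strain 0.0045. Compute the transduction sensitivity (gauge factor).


GF = (dR/R) / epsilon
= 0.0031 / 0.0045
= 0.6889

0.6889


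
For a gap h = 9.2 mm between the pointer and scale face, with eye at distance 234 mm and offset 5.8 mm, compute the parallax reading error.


error = h * offset / d
= 9.2 * 5.8 / 234
= 0.2280

0.2280


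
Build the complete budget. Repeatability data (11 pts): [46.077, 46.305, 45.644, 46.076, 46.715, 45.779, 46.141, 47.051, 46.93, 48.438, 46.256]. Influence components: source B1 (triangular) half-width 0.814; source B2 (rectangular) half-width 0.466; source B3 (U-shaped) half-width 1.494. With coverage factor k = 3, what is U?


mean = (46.077 + 46.305 + 45.644 + 46.076 + 46.715 + 45.779 + 46.141 + 47.051 + 46.93 + 48.438 + 46.256) / 11 = 46.492
s = sqrt(sum((x - mean)^2)/(n-1)) = 0.78278924
u_A = s / sqrt(n) = 0.78278924 / sqrt(11) = 0.23601984
u_B1 = 0.814 / sqrt(6) = 0.33231411
u_B2 = 0.466 / sqrt(3) = 0.26904523
u_B3 = 1.494 / sqrt(2) = 1.0564175
uc = sqrt(0.23601984^2 + 0.33231411^2 + 0.26904523^2 + 1.0564175^2) = 1.1638476
U = k * uc = 3 * 1.1638476
U = 3.4915

3.4915


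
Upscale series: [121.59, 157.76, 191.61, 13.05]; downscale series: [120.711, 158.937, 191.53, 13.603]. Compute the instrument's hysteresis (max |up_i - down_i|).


|121.59 - 120.711| = 0.8790
|157.76 - 158.937| = 1.1770
|191.61 - 191.53| = 0.0800
|13.05 - 13.603| = 0.5530
hysteresis = max(diffs) = 1.1770

1.1770


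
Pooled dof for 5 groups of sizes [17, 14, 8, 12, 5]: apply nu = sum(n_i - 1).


nu = sum_i (n_i - 1)
nu = ((17 - 1) + (14 - 1) + (8 - 1) + (12 - 1) + (5 - 1))
nu = 16 + 13 + 7 + 11 + 4
nu = 51

51


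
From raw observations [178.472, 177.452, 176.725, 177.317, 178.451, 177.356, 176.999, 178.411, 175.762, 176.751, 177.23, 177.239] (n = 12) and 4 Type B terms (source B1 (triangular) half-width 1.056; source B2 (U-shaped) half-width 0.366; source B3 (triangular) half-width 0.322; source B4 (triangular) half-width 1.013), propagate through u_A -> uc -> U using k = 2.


mean = (178.472 + 177.452 + 176.725 + 177.317 + 178.451 + 177.356 + 176.999 + 178.411 + 175.762 + 176.751 + 177.23 + 177.239) / 12 = 177.3470833
s = sqrt(sum((x - mean)^2)/(n-1)) = 0.79939323
u_A = s / sqrt(n) = 0.79939323 / sqrt(12) = 0.23076495
u_B1 = 1.056 / sqrt(6) = 0.43111019
u_B2 = 0.366 / sqrt(2) = 0.25880108
u_B3 = 0.322 / sqrt(6) = 0.13145595
u_B4 = 1.013 / sqrt(6) = 0.41355552
uc = sqrt(0.23076495^2 + 0.43111019^2 + 0.25880108^2 + 0.13145595^2 + 0.41355552^2) = 0.70313249
U = k * uc = 2 * 0.70313249
U = 1.4063

1.4063


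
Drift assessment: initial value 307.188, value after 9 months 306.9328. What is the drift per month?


rate = (v2 - v1) / months
= (306.9328 - 307.188) / 9
= -0.2552 / 9
= -0.0284

-0.0284


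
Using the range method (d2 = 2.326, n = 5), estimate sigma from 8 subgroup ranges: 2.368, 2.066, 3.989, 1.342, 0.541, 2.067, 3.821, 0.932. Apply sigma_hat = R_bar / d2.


R_bar = (2.368 + 2.066 + 3.989 + 1.342 + 0.541 + 2.067 + 3.821 + 0.932) / 8
R_bar = 17.126 / 8 = 2.14075
sigma_hat = R_bar / d2 = 2.14075 / 2.326 = 0.9204

0.9204


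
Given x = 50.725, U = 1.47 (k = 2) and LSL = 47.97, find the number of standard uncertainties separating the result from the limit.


u = U / k = 1.47 / 2 = 0.735
margin = |LSL - x| = |47.97 - 50.725| = 2.755
z = margin / u = 2.755 / 0.735
z = 3.7483

3.7483


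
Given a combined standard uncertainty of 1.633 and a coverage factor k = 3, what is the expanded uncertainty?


U = k * uc
U = 3 * 1.633
U = 4.8990

4.8990


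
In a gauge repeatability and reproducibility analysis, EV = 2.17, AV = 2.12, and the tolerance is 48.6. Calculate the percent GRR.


GRR = sqrt(EV^2 + AV^2) = sqrt(2.17^2 + 2.12^2) = 3.0336941
%GRR = GRR / tol * 100 = 3.0336941 / 48.6 * 100
%GRR = 6.2422

6.2422


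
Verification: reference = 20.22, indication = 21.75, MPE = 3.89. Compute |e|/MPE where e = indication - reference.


e = indication - reference = 21.75 - 20.22 = 1.5300
|e| = 1.5300
ratio = |e| / MPE = 1.5300 / 3.89
ratio = 0.3933

0.3933


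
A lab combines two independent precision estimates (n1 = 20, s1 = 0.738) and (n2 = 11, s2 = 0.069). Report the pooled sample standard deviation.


s_p = sqrt(((n1-1)*s1^2 + (n2-1)*s2^2) / (n1+n2-2))
numerator = (20-1)*0.738^2 + (11-1)*0.069^2 = 10.348236 + 0.04761 = 10.395846
denominator = 20 + 11 - 2 = 29
s_p^2 = 10.395846 / 29 = 0.35847745
s_p = sqrt(0.35847745) = 0.5987

0.5987


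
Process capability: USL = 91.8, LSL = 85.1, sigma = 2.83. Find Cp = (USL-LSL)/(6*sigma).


Cp = (USL - LSL) / (6 * sigma)
= (91.8 - 85.1) / (6 * 2.83)
= 6.7000 / 16.9800
= 0.3946

0.3946


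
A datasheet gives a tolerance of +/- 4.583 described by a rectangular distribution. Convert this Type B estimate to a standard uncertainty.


u_B = half_width / sqrt(3)
u_B = 4.583 / 1.7320508
u_B = 2.6460

2.6460


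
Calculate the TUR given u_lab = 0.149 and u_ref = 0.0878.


TUR = u_lab / u_ref
= 0.149 / 0.0878
= 1.6970

1.6970


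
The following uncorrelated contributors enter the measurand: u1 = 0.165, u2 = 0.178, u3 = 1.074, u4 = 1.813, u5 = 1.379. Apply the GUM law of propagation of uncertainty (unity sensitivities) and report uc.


uc = sqrt(0.165^2 + 0.178^2 + 1.074^2 + 1.813^2 + 1.379^2)
uc = sqrt(6.400995)
uc = 2.5300

2.5300


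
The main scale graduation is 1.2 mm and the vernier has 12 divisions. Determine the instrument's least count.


LC = MSD / n_div
= 1.2 / 12
= 0.1000

0.1000


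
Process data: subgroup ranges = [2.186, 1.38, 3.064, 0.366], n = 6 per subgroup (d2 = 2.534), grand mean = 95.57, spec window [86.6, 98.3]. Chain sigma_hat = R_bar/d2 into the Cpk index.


R_bar = (2.186 + 1.38 + 3.064 + 0.366) / 4 = 1.749
sigma = R_bar / d2 = 1.749 / 2.534 = 0.6902131
Cp = (USL - LSL)/(6*sigma) = (98.3 - 86.6)/(6*0.6902131) = 2.8252
Cpu = (98.3 - 95.57)/(3*0.6902131) = 1.3184
Cpl = (95.57 - 86.6)/(3*0.6902131) = 4.3320
Cpk = min(Cpu, Cpl) = 1.3184

1.3184


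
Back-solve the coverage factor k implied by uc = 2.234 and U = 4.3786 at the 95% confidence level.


k = U / uc
k = 4.3786 / 2.234
k = 1.96

1.96


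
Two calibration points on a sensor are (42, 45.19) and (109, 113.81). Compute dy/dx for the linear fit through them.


slope = (y2 - y1) / (x2 - x1)
= (113.81 - 45.19) / (109 - 42)
= 68.6200 / 67
= 1.0242

1.0242


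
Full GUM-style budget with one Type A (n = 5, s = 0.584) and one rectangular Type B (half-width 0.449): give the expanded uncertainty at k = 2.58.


u_A = s / sqrt(n) = 0.584 / sqrt(5) = 0.26117274
u_B = half_width / sqrt(3) = 0.449 / sqrt(3) = 0.25923027
uc = sqrt(u_A^2 + u_B^2) = sqrt(0.26117274^2 + 0.25923027^2) = 0.36798306
U = k * uc = 2.58 * 0.36798306
U = 0.9494

0.9494


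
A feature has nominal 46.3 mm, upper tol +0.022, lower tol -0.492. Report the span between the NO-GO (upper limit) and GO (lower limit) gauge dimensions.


GO = nominal - lower_tol (smallest hole = maximum material condition)
GO = 46.3 - 0.492 = 45.808
NO-GO = nominal + upper_tol (largest hole = least material condition)
NO-GO = 46.3 + 0.022 = 46.322
spread = NO-GO - GO = 46.322 - 45.808 = 0.5140

0.5140


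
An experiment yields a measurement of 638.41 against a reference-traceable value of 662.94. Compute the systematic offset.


Systematic error = measured - true
= 638.41 - 662.94
= -24.5300

-24.5300


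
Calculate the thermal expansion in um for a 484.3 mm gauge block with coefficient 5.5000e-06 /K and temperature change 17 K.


dL = L * alpha * dT
= 484.3 * 5.5000e-06 * 17
= 0.0452821 mm
dL_um = 0.0452821 * 1000 = 45.2821 um

45.2821


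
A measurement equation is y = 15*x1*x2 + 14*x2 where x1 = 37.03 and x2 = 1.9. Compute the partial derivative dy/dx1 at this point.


y = 15*x1*x2 + 14*x2
dy/dx1 = 15*x2
Evaluate at x2 = 1.9: c1 = 15 * 1.9
c1 = 28.5000

28.5000


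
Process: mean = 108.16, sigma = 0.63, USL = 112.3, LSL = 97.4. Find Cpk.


Cpu = (USL - mean) / (3*sigma) = (112.3 - 108.16) / (3*0.63) = 2.1905
Cpl = (mean - LSL) / (3*sigma) = (108.16 - 97.4) / (3*0.63) = 5.6931
Cpk = min(Cpu, Cpl) = 2.1905

2.1905


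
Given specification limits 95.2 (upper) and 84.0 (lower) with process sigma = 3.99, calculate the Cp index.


Cp = (USL - LSL) / (6 * sigma)
= (95.2 - 84.0) / (6 * 3.99)
= 11.2000 / 23.9400
= 0.4678

0.4678


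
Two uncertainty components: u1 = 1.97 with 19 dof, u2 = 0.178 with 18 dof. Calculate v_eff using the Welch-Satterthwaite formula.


uc = sqrt(u1^2 + u2^2) = sqrt(1.97^2 + 0.178^2) = 1.9780253
v_eff = uc^4 / (u1^4/v1 + u2^4/v2)
= 1.9780253^4 / (1.97^4/19 + 0.178^4/18)
= 15.308314 / 0.79276023
v_eff = 19.3101

19.3101


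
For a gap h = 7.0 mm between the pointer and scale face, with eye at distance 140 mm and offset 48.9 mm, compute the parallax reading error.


error = h * offset / d
= 7.0 * 48.9 / 140
= 2.4450

2.4450


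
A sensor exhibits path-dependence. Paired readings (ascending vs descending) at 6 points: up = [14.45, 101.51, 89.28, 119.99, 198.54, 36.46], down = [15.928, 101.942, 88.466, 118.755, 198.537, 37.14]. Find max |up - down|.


|14.45 - 15.928| = 1.4780
|101.51 - 101.942| = 0.4320
|89.28 - 88.466| = 0.8140
|119.99 - 118.755| = 1.2350
|198.54 - 198.537| = 0.0030
|36.46 - 37.14| = 0.6800
hysteresis = max(diffs) = 1.4780

1.4780


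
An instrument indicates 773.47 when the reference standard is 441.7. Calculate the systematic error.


Systematic error = measured - true
= 773.47 - 441.7
= 331.7700

331.7700


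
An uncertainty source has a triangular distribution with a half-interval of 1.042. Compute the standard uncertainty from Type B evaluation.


u_B = half_width / sqrt(6)
u_B = 1.042 / 2.4494897
u_B = 0.4254

0.4254


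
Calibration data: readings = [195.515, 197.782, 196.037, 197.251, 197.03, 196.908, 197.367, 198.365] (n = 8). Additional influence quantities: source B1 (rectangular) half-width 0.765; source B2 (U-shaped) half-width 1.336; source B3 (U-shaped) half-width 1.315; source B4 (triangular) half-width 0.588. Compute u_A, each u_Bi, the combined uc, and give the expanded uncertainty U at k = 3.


mean = (195.515 + 197.782 + 196.037 + 197.251 + 197.03 + 196.908 + 197.367 + 198.365) / 8 = 197.031875
s = sqrt(sum((x - mean)^2)/(n-1)) = 0.91075078
u_A = s / sqrt(n) = 0.91075078 / sqrt(8) = 0.32199903
u_B1 = 0.765 / sqrt(3) = 0.44167296
u_B2 = 1.336 / sqrt(2) = 0.94469466
u_B3 = 1.315 / sqrt(2) = 0.92984542
u_B4 = 0.588 / sqrt(6) = 0.24004999
uc = sqrt(0.32199903^2 + 0.44167296^2 + 0.94469466^2 + 0.92984542^2 + 0.24004999^2) = 1.4537685
U = k * uc = 3 * 1.4537685
U = 4.3613

4.3613


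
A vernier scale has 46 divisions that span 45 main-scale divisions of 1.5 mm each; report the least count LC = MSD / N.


LC = MSD / n_div
= 1.5 / 46
= 0.0326

0.0326


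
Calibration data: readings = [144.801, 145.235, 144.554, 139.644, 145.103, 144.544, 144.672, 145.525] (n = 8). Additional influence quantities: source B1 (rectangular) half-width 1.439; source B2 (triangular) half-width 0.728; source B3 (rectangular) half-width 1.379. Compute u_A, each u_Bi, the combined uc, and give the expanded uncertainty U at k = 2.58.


mean = (144.801 + 145.235 + 144.554 + 139.644 + 145.103 + 144.544 + 144.672 + 145.525) / 8 = 144.25975
s = sqrt(sum((x - mean)^2)/(n-1)) = 1.8973091
u_A = s / sqrt(n) = 1.8973091 / sqrt(8) = 0.67080007
u_B1 = 1.439 / sqrt(3) = 0.83080704
u_B2 = 0.728 / sqrt(6) = 0.29720476
u_B3 = 1.379 / sqrt(3) = 0.79616602
uc = sqrt(0.67080007^2 + 0.83080704^2 + 0.29720476^2 + 0.79616602^2) = 1.3647066
U = k * uc = 2.58 * 1.3647066
U = 3.5209

3.5209


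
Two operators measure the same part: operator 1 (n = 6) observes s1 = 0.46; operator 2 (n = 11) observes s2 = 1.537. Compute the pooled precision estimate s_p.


s_p = sqrt(((n1-1)*s1^2 + (n2-1)*s2^2) / (n1+n2-2))
numerator = (6-1)*0.46^2 + (11-1)*1.537^2 = 1.058 + 23.62369 = 24.68169
denominator = 6 + 11 - 2 = 15
s_p^2 = 24.68169 / 15 = 1.645446
s_p = sqrt(1.645446) = 1.2827

1.2827


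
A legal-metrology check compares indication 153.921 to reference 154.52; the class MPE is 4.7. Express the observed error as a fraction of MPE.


e = indication - reference = 153.921 - 154.52 = -0.5990
|e| = 0.5990
ratio = |e| / MPE = 0.5990 / 4.7
ratio = 0.1274

0.1274


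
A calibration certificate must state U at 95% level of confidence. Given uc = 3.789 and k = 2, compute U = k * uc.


U = k * uc
U = 2 * 3.789
U = 7.5780

7.5780


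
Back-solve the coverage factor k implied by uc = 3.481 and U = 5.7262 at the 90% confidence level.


k = U / uc
k = 5.7262 / 3.481
k = 1.645

1.645


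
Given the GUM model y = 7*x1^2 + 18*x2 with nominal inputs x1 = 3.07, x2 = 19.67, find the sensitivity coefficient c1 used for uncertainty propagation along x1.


y = 7*x1^2 + 18*x2
dy/dx1 = 2*7*x1
Evaluate at x1 = 3.07: c1 = 14 * 3.07
c1 = 42.9800

42.9800


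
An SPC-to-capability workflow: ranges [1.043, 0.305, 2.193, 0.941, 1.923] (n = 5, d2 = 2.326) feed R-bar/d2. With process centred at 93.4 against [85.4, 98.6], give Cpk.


R_bar = (1.043 + 0.305 + 2.193 + 0.941 + 1.923) / 5 = 1.281
sigma = R_bar / d2 = 1.281 / 2.326 = 0.55073087
Cp = (USL - LSL)/(6*sigma) = (98.6 - 85.4)/(6*0.55073087) = 3.9947
Cpu = (98.6 - 93.4)/(3*0.55073087) = 3.1473
Cpl = (93.4 - 85.4)/(3*0.55073087) = 4.8421
Cpk = min(Cpu, Cpl) = 3.1473

3.1473


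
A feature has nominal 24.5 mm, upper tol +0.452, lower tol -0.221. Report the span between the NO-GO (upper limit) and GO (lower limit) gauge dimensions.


GO = nominal - lower_tol (smallest hole = maximum material condition)
GO = 24.5 - 0.221 = 24.279
NO-GO = nominal + upper_tol (largest hole = least material condition)
NO-GO = 24.5 + 0.452 = 24.952
spread = NO-GO - GO = 24.952 - 24.279 = 0.6730

0.6730


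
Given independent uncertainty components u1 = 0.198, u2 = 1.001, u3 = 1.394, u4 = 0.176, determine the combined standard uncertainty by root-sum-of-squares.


uc = sqrt(0.198^2 + 1.001^2 + 1.394^2 + 0.176^2)
uc = sqrt(3.015417)
uc = 1.7365

1.7365


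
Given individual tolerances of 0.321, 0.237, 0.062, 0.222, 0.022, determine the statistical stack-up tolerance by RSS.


RSS = sqrt(0.321^2 + 0.237^2 + 0.062^2 + 0.222^2 + 0.022^2)
= sqrt(0.212822)
= 0.4613

0.4613


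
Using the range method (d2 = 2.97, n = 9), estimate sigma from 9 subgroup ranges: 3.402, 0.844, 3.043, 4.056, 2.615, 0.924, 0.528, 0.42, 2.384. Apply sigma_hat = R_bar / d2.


R_bar = (3.402 + 0.844 + 3.043 + 4.056 + 2.615 + 0.924 + 0.528 + 0.42 + 2.384) / 9
R_bar = 18.216 / 9 = 2.024
sigma_hat = R_bar / d2 = 2.024 / 2.97 = 0.6815

0.6815


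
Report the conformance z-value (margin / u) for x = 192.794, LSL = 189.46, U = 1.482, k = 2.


u = U / k = 1.482 / 2 = 0.741
margin = |LSL - x| = |189.46 - 192.794| = 3.334
z = margin / u = 3.334 / 0.741
z = 4.4993

4.4993


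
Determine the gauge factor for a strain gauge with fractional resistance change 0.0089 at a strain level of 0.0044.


GF = (dR/R) / epsilon
= 0.0089 / 0.0044
= 2.0227

2.0227


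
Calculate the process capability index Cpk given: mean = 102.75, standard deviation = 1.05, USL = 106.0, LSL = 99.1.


Cpu = (USL - mean) / (3*sigma) = (106.0 - 102.75) / (3*1.05) = 1.0317
Cpl = (mean - LSL) / (3*sigma) = (102.75 - 99.1) / (3*1.05) = 1.1587
Cpk = min(Cpu, Cpl) = 1.0317

1.0317


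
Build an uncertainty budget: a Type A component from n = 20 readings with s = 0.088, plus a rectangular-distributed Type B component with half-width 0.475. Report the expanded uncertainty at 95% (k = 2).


u_A = s / sqrt(n) = 0.088 / sqrt(20) = 0.019677398
u_B = half_width / sqrt(3) = 0.475 / sqrt(3) = 0.27424138
uc = sqrt(u_A^2 + u_B^2) = sqrt(0.019677398^2 + 0.27424138^2) = 0.27494642
U = k * uc = 2 * 0.27494642
U = 0.5499

0.5499


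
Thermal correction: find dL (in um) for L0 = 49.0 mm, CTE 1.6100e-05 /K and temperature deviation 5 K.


dL = L * alpha * dT
= 49.0 * 1.6100e-05 * 5
= 0.0039445 mm
dL_um = 0.0039445 * 1000 = 3.9445 um

3.9445


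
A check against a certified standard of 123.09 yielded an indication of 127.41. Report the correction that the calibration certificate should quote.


Correction = standard - reading
= 123.09 - 127.41
= -4.3200

-4.3200


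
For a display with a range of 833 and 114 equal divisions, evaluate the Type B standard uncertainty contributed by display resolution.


resolution = range / divisions
resolution = 833 / 114 = 7.3070175
u_res = resolution / (2*sqrt(3))
u_res = 7.3070175 / 3.4641016
u_res = 2.1094

2.1094


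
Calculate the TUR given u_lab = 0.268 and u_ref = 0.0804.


TUR = u_lab / u_ref
= 0.268 / 0.0804
= 3.3333

3.3333


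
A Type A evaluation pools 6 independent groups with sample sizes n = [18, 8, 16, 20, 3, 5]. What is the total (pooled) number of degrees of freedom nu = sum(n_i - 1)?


nu = sum_i (n_i - 1)
nu = ((18 - 1) + (8 - 1) + (16 - 1) + (20 - 1) + (3 - 1) + (5 - 1))
nu = 17 + 7 + 15 + 19 + 2 + 4
nu = 64

64


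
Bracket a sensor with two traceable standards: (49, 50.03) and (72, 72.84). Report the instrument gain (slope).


slope = (y2 - y1) / (x2 - x1)
= (72.84 - 50.03) / (72 - 49)
= 22.8100 / 23
= 0.9917

0.9917


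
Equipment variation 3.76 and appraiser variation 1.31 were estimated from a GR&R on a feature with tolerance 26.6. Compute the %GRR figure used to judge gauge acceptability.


GRR = sqrt(EV^2 + AV^2) = sqrt(3.76^2 + 1.31^2) = 3.9816705
%GRR = GRR / tol * 100 = 3.9816705 / 26.6 * 100
%GRR = 14.9687

14.9687


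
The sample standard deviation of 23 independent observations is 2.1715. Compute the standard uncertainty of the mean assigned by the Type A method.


u_A = s / sqrt(n)
u_A = 2.1715 / sqrt(23)
u_A = 2.1715 / 4.7958315
u_A = 0.4528

0.4528


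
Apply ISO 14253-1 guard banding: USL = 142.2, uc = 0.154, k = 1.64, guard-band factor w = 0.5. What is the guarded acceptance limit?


U = k * uc = 1.64 * 0.154 = 0.25256
guard band g = w * U = 0.5 * 0.25256 = 0.12628
AL = USL - g = 142.2 - 0.12628
AL = 142.0737

142.0737


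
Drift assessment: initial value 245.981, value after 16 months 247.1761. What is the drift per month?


rate = (v2 - v1) / months
= (247.1761 - 245.981) / 16
= 1.1951 / 16
= 0.0747

0.0747


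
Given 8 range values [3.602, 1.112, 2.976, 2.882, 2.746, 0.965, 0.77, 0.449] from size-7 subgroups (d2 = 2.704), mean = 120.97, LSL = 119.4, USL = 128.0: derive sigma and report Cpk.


R_bar = (3.602 + 1.112 + 2.976 + 2.882 + 2.746 + 0.965 + 0.77 + 0.449) / 8 = 1.93775
sigma = R_bar / d2 = 1.93775 / 2.704 = 0.71662352
Cp = (USL - LSL)/(6*sigma) = (128.0 - 119.4)/(6*0.71662352) = 2.0001
Cpu = (128.0 - 120.97)/(3*0.71662352) = 3.2700
Cpl = (120.97 - 119.4)/(3*0.71662352) = 0.7303
Cpk = min(Cpu, Cpl) = 0.7303

0.7303


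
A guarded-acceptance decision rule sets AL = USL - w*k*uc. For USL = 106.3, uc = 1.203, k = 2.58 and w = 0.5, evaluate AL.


U = k * uc = 2.58 * 1.203 = 3.10374
guard band g = w * U = 0.5 * 3.10374 = 1.55187
AL = USL - g = 106.3 - 1.55187
AL = 104.7481

104.7481


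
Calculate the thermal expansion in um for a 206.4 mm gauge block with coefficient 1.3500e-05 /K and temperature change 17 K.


dL = L * alpha * dT
= 206.4 * 1.3500e-05 * 17
= 0.0473688 mm
dL_um = 0.0473688 * 1000 = 47.3688 um

47.3688


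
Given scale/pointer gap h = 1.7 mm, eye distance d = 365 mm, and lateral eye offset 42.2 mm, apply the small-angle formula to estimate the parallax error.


error = h * offset / d
= 1.7 * 42.2 / 365
= 0.1965

0.1965


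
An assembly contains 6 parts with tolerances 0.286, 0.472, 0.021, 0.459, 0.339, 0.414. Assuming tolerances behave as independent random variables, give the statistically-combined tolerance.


RSS = sqrt(0.286^2 + 0.472^2 + 0.021^2 + 0.459^2 + 0.339^2 + 0.414^2)
= sqrt(0.802019)
= 0.8956

0.8956


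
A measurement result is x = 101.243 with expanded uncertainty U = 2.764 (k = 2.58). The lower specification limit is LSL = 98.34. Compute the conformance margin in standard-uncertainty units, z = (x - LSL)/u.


u = U / k = 2.764 / 2.58 = 1.0713178
margin = |LSL - x| = |98.34 - 101.243| = 2.903
z = margin / u = 2.903 / 1.0713178
z = 2.7097

2.7097


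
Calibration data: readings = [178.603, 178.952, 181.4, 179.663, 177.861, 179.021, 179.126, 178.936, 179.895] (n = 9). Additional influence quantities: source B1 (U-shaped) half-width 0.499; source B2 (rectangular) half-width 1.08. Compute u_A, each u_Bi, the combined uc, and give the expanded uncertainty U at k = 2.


mean = (178.603 + 178.952 + 181.4 + 179.663 + 177.861 + 179.021 + 179.126 + 178.936 + 179.895) / 9 = 179.273
s = sqrt(sum((x - mean)^2)/(n-1)) = 0.98789423
u_A = s / sqrt(n) = 0.98789423 / sqrt(9) = 0.32929808
u_B1 = 0.499 / sqrt(2) = 0.35284628
u_B2 = 1.08 / sqrt(3) = 0.62353829
uc = sqrt(0.32929808^2 + 0.35284628^2 + 0.62353829^2) = 0.78850347
U = k * uc = 2 * 0.78850347
U = 1.5770

1.5770


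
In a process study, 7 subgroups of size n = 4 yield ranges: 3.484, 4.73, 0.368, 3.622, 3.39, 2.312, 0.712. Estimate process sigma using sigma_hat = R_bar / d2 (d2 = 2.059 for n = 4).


R_bar = (3.484 + 4.73 + 0.368 + 3.622 + 3.39 + 2.312 + 0.712) / 7
R_bar = 18.618 / 7 = 2.6597143
sigma_hat = R_bar / d2 = 2.6597143 / 2.059 = 1.2918

1.2918


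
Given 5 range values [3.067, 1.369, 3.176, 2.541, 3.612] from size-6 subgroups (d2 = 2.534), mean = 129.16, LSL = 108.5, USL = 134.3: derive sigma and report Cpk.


R_bar = (3.067 + 1.369 + 3.176 + 2.541 + 3.612) / 5 = 2.753
sigma = R_bar / d2 = 2.753 / 2.534 = 1.0864246
Cp = (USL - LSL)/(6*sigma) = (134.3 - 108.5)/(6*1.0864246) = 3.9579
Cpu = (134.3 - 129.16)/(3*1.0864246) = 1.5770
Cpl = (129.16 - 108.5)/(3*1.0864246) = 6.3388
Cpk = min(Cpu, Cpl) = 1.5770

1.5770


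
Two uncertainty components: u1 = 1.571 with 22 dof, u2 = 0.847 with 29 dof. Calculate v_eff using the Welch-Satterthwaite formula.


uc = sqrt(u1^2 + u2^2) = sqrt(1.571^2 + 0.847^2) = 1.7847829
v_eff = uc^4 / (u1^4/v1 + u2^4/v2)
= 1.7847829^4 / (1.571^4/22 + 0.847^4/29)
= 10.147092 / 0.29462136
v_eff = 34.4411

34.4411


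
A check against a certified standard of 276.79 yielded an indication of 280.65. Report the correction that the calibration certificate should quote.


Correction = standard - reading
= 276.79 - 280.65
= -3.8600

-3.8600


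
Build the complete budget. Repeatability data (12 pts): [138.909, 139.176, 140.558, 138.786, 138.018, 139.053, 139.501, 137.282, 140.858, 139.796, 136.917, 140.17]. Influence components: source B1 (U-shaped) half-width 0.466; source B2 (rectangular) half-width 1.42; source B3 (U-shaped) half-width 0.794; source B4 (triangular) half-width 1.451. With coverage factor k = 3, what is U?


mean = (138.909 + 139.176 + 140.558 + 138.786 + 138.018 + 139.053 + 139.501 + 137.282 + 140.858 + 139.796 + 136.917 + 140.17) / 12 = 139.0853333
s = sqrt(sum((x - mean)^2)/(n-1)) = 1.2205909
u_A = s / sqrt(n) = 1.2205909 / sqrt(12) = 0.35235424
u_B1 = 0.466 / sqrt(2) = 0.32951176
u_B2 = 1.42 / sqrt(3) = 0.81983738
u_B3 = 0.794 / sqrt(2) = 0.56144278
u_B4 = 1.451 / sqrt(6) = 0.59236827
uc = sqrt(0.35235424^2 + 0.32951176^2 + 0.81983738^2 + 0.56144278^2 + 0.59236827^2) = 1.2533886
U = k * uc = 3 * 1.2533886
U = 3.7602

3.7602
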